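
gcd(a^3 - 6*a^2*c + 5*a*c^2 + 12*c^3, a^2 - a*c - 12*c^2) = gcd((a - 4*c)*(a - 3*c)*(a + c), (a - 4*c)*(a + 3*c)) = a - 4*c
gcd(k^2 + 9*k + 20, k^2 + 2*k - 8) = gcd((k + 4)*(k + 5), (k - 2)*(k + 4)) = k + 4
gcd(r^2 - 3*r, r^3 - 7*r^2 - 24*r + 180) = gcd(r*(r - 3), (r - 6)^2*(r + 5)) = 1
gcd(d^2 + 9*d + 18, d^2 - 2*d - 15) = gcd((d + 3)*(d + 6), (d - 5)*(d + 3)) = d + 3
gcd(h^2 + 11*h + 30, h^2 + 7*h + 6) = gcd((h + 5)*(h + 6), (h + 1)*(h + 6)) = h + 6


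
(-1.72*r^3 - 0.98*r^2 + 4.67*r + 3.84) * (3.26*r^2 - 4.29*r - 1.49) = -5.6072*r^5 + 4.184*r^4 + 21.9912*r^3 - 6.0557*r^2 - 23.4319*r - 5.7216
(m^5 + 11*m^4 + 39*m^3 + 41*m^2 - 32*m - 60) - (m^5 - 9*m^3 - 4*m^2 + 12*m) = 11*m^4 + 48*m^3 + 45*m^2 - 44*m - 60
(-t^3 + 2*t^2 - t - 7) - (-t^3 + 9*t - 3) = 2*t^2 - 10*t - 4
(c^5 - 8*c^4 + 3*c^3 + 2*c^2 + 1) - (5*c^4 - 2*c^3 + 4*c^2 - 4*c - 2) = c^5 - 13*c^4 + 5*c^3 - 2*c^2 + 4*c + 3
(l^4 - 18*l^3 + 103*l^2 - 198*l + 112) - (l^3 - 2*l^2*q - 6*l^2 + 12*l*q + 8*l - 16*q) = l^4 - 19*l^3 + 2*l^2*q + 109*l^2 - 12*l*q - 206*l + 16*q + 112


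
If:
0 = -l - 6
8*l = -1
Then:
No Solution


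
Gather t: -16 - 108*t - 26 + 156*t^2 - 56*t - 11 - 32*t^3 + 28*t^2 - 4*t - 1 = -32*t^3 + 184*t^2 - 168*t - 54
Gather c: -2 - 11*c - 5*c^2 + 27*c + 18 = -5*c^2 + 16*c + 16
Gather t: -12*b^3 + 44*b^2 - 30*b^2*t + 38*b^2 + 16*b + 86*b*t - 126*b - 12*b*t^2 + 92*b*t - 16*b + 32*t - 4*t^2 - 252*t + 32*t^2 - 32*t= -12*b^3 + 82*b^2 - 126*b + t^2*(28 - 12*b) + t*(-30*b^2 + 178*b - 252)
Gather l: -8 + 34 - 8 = 18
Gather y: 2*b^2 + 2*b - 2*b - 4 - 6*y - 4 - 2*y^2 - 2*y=2*b^2 - 2*y^2 - 8*y - 8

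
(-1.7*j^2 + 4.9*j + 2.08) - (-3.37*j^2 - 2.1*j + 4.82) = 1.67*j^2 + 7.0*j - 2.74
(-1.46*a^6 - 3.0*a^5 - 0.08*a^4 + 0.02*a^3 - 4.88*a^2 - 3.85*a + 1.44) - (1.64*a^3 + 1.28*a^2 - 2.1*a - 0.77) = -1.46*a^6 - 3.0*a^5 - 0.08*a^4 - 1.62*a^3 - 6.16*a^2 - 1.75*a + 2.21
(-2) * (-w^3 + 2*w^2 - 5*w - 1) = 2*w^3 - 4*w^2 + 10*w + 2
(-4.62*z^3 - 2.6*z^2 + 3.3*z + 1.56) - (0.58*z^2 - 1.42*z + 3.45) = -4.62*z^3 - 3.18*z^2 + 4.72*z - 1.89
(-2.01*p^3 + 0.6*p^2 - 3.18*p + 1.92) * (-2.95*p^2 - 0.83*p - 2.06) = 5.9295*p^5 - 0.1017*p^4 + 13.0236*p^3 - 4.2606*p^2 + 4.9572*p - 3.9552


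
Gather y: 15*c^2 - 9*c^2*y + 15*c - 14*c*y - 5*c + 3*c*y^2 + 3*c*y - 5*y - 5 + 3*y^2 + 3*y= 15*c^2 + 10*c + y^2*(3*c + 3) + y*(-9*c^2 - 11*c - 2) - 5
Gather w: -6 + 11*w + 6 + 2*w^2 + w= 2*w^2 + 12*w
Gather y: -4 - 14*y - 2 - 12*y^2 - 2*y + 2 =-12*y^2 - 16*y - 4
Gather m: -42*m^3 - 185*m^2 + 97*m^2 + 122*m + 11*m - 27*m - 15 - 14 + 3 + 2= -42*m^3 - 88*m^2 + 106*m - 24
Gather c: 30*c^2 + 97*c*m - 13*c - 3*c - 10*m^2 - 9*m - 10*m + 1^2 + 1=30*c^2 + c*(97*m - 16) - 10*m^2 - 19*m + 2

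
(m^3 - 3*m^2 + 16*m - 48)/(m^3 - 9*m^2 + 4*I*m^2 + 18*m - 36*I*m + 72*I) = (m - 4*I)/(m - 6)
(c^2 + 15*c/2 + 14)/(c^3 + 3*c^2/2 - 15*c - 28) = (c + 4)/(c^2 - 2*c - 8)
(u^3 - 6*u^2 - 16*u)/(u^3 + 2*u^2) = (u - 8)/u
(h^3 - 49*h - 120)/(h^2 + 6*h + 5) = (h^2 - 5*h - 24)/(h + 1)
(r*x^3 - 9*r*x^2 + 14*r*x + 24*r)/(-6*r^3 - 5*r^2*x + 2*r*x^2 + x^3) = r*(-x^3 + 9*x^2 - 14*x - 24)/(6*r^3 + 5*r^2*x - 2*r*x^2 - x^3)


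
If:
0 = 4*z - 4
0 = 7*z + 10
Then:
No Solution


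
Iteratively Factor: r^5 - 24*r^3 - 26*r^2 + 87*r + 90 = (r - 2)*(r^4 + 2*r^3 - 20*r^2 - 66*r - 45) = (r - 2)*(r + 1)*(r^3 + r^2 - 21*r - 45) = (r - 2)*(r + 1)*(r + 3)*(r^2 - 2*r - 15) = (r - 5)*(r - 2)*(r + 1)*(r + 3)*(r + 3)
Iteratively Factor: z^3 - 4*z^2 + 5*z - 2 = (z - 1)*(z^2 - 3*z + 2) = (z - 1)^2*(z - 2)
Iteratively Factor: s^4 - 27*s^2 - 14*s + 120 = (s - 5)*(s^3 + 5*s^2 - 2*s - 24) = (s - 5)*(s + 3)*(s^2 + 2*s - 8) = (s - 5)*(s + 3)*(s + 4)*(s - 2)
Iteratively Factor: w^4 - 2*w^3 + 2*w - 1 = (w - 1)*(w^3 - w^2 - w + 1) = (w - 1)^2*(w^2 - 1) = (w - 1)^2*(w + 1)*(w - 1)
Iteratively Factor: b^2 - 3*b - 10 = (b + 2)*(b - 5)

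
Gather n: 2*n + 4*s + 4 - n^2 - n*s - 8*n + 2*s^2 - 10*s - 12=-n^2 + n*(-s - 6) + 2*s^2 - 6*s - 8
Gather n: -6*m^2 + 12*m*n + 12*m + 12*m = -6*m^2 + 12*m*n + 24*m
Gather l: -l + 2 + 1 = 3 - l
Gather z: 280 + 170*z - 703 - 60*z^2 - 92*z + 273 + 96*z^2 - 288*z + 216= 36*z^2 - 210*z + 66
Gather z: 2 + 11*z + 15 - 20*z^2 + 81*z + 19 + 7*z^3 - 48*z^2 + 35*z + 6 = 7*z^3 - 68*z^2 + 127*z + 42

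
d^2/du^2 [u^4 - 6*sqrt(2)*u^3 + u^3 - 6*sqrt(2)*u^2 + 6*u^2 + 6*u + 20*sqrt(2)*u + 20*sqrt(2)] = 12*u^2 - 36*sqrt(2)*u + 6*u - 12*sqrt(2) + 12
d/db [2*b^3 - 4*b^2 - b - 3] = 6*b^2 - 8*b - 1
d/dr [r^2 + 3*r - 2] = 2*r + 3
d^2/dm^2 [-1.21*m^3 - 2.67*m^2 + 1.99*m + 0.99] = -7.26*m - 5.34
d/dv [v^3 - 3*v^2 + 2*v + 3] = 3*v^2 - 6*v + 2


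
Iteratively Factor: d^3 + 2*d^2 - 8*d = (d + 4)*(d^2 - 2*d) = (d - 2)*(d + 4)*(d)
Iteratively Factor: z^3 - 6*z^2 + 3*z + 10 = (z + 1)*(z^2 - 7*z + 10) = (z - 2)*(z + 1)*(z - 5)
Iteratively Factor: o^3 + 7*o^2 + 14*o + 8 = (o + 2)*(o^2 + 5*o + 4) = (o + 1)*(o + 2)*(o + 4)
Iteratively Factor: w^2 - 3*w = (w - 3)*(w)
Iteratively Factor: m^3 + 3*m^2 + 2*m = (m + 1)*(m^2 + 2*m) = (m + 1)*(m + 2)*(m)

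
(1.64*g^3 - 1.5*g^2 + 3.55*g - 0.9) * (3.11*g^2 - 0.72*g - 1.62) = 5.1004*g^5 - 5.8458*g^4 + 9.4637*g^3 - 2.925*g^2 - 5.103*g + 1.458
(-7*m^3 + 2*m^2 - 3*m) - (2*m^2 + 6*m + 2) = -7*m^3 - 9*m - 2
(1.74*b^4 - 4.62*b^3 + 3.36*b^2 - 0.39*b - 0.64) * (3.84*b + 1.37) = 6.6816*b^5 - 15.357*b^4 + 6.573*b^3 + 3.1056*b^2 - 2.9919*b - 0.8768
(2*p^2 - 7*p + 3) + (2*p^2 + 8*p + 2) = 4*p^2 + p + 5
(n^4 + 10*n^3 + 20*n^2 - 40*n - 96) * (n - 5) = n^5 + 5*n^4 - 30*n^3 - 140*n^2 + 104*n + 480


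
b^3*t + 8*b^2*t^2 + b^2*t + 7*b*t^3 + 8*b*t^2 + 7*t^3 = (b + t)*(b + 7*t)*(b*t + t)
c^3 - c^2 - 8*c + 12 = (c - 2)^2*(c + 3)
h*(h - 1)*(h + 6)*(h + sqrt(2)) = h^4 + sqrt(2)*h^3 + 5*h^3 - 6*h^2 + 5*sqrt(2)*h^2 - 6*sqrt(2)*h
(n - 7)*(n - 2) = n^2 - 9*n + 14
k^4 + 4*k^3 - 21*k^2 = k^2*(k - 3)*(k + 7)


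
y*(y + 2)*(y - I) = y^3 + 2*y^2 - I*y^2 - 2*I*y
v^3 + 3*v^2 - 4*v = v*(v - 1)*(v + 4)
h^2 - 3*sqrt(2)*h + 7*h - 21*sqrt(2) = (h + 7)*(h - 3*sqrt(2))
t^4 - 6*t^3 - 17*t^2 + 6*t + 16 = (t - 8)*(t - 1)*(t + 1)*(t + 2)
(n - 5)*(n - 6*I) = n^2 - 5*n - 6*I*n + 30*I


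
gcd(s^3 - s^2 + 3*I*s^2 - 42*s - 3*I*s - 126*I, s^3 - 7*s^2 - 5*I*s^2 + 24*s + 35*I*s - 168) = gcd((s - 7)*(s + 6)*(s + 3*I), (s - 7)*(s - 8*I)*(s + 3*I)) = s^2 + s*(-7 + 3*I) - 21*I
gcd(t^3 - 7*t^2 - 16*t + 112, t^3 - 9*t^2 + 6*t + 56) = t^2 - 11*t + 28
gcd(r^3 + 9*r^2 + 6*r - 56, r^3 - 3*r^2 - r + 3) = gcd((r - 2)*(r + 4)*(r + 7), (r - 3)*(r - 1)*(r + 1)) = 1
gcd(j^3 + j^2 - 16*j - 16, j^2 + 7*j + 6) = j + 1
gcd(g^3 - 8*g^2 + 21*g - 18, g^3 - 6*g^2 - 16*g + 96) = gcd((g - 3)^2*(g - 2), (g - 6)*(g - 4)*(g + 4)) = 1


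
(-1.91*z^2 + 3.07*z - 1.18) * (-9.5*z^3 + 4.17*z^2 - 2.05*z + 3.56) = 18.145*z^5 - 37.1297*z^4 + 27.9274*z^3 - 18.0137*z^2 + 13.3482*z - 4.2008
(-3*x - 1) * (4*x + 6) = -12*x^2 - 22*x - 6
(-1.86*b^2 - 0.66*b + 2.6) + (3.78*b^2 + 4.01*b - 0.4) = 1.92*b^2 + 3.35*b + 2.2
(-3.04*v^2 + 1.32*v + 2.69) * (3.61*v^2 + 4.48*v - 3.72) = -10.9744*v^4 - 8.854*v^3 + 26.9333*v^2 + 7.1408*v - 10.0068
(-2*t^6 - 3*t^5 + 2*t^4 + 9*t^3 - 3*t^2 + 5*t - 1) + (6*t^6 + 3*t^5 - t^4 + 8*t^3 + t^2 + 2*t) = 4*t^6 + t^4 + 17*t^3 - 2*t^2 + 7*t - 1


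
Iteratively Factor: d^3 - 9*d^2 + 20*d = (d)*(d^2 - 9*d + 20) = d*(d - 5)*(d - 4)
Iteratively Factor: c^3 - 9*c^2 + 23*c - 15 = (c - 3)*(c^2 - 6*c + 5) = (c - 5)*(c - 3)*(c - 1)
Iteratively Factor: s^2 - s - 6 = (s + 2)*(s - 3)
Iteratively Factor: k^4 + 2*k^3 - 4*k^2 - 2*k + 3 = (k - 1)*(k^3 + 3*k^2 - k - 3) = (k - 1)^2*(k^2 + 4*k + 3) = (k - 1)^2*(k + 3)*(k + 1)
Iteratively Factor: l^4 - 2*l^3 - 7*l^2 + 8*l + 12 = (l - 3)*(l^3 + l^2 - 4*l - 4) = (l - 3)*(l + 2)*(l^2 - l - 2) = (l - 3)*(l - 2)*(l + 2)*(l + 1)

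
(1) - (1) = 0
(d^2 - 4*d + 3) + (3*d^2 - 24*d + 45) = 4*d^2 - 28*d + 48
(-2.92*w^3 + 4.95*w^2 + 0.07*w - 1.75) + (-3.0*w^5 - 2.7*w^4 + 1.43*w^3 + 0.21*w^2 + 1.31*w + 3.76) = -3.0*w^5 - 2.7*w^4 - 1.49*w^3 + 5.16*w^2 + 1.38*w + 2.01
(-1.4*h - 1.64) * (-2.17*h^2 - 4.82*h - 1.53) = 3.038*h^3 + 10.3068*h^2 + 10.0468*h + 2.5092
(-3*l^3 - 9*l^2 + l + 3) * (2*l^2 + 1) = -6*l^5 - 18*l^4 - l^3 - 3*l^2 + l + 3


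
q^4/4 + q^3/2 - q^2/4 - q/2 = q*(q/2 + 1/2)*(q/2 + 1)*(q - 1)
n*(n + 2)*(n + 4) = n^3 + 6*n^2 + 8*n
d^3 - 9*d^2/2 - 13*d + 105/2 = (d - 5)*(d - 3)*(d + 7/2)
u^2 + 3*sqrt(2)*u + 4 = (u + sqrt(2))*(u + 2*sqrt(2))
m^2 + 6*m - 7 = (m - 1)*(m + 7)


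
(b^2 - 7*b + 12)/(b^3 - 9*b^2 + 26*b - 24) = 1/(b - 2)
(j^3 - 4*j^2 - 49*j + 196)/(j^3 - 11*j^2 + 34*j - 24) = (j^2 - 49)/(j^2 - 7*j + 6)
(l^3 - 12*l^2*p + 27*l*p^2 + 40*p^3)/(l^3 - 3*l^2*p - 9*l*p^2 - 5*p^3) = (l - 8*p)/(l + p)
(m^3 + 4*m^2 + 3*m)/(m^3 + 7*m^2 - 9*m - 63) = m*(m + 1)/(m^2 + 4*m - 21)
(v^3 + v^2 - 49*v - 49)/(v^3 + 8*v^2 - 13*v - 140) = (v^2 - 6*v - 7)/(v^2 + v - 20)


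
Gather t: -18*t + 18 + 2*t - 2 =16 - 16*t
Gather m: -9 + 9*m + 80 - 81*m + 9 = 80 - 72*m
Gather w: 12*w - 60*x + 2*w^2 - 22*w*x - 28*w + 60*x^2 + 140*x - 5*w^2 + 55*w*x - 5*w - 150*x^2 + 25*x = -3*w^2 + w*(33*x - 21) - 90*x^2 + 105*x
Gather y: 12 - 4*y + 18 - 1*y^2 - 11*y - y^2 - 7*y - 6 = -2*y^2 - 22*y + 24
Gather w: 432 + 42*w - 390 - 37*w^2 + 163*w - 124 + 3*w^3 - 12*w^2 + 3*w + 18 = 3*w^3 - 49*w^2 + 208*w - 64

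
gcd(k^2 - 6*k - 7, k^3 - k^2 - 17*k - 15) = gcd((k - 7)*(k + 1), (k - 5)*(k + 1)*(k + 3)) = k + 1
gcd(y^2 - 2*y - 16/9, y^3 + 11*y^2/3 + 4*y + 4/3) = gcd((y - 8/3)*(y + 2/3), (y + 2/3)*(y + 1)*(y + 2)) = y + 2/3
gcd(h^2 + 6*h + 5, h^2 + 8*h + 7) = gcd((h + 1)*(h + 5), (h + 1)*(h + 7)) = h + 1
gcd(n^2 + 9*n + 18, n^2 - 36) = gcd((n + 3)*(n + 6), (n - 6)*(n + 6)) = n + 6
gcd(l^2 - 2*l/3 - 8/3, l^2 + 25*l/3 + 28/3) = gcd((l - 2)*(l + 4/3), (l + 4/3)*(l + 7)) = l + 4/3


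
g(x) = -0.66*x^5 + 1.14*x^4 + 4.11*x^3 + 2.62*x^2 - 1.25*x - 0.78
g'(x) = -3.3*x^4 + 4.56*x^3 + 12.33*x^2 + 5.24*x - 1.25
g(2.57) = 58.81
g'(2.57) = 27.10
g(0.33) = -0.75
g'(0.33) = 1.95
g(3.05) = 60.85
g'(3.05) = -26.76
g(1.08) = 6.68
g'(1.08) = 20.05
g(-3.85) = 617.06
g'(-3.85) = -823.92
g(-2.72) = 99.96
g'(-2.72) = -196.67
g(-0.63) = 0.26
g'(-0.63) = -1.32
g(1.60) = 21.31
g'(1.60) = 35.75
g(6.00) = -2680.92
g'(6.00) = -2817.77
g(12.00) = -133126.50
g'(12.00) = -58711.97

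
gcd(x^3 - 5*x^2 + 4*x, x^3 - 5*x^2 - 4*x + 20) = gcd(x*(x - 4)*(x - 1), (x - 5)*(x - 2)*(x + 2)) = 1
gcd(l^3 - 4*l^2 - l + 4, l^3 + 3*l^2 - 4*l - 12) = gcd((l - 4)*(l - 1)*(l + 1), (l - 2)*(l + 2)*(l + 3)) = 1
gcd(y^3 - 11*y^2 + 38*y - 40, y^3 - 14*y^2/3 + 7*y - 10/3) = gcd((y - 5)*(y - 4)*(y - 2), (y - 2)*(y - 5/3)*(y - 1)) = y - 2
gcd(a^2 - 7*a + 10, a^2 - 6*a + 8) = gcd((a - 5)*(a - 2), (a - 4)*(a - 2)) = a - 2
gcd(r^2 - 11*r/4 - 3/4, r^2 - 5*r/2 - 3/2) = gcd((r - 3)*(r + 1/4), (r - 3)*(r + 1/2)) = r - 3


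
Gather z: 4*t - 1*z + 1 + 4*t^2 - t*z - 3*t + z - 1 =4*t^2 - t*z + t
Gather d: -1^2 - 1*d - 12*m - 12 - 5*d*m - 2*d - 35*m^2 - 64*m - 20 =d*(-5*m - 3) - 35*m^2 - 76*m - 33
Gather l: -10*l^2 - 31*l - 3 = -10*l^2 - 31*l - 3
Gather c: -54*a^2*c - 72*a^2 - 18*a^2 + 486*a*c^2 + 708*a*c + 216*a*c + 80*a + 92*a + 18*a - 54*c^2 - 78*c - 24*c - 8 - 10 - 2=-90*a^2 + 190*a + c^2*(486*a - 54) + c*(-54*a^2 + 924*a - 102) - 20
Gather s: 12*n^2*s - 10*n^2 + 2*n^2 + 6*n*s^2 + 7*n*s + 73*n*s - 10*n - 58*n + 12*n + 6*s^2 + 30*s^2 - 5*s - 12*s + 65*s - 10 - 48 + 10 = -8*n^2 - 56*n + s^2*(6*n + 36) + s*(12*n^2 + 80*n + 48) - 48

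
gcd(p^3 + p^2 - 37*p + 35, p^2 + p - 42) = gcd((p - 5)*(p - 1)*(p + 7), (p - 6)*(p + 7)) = p + 7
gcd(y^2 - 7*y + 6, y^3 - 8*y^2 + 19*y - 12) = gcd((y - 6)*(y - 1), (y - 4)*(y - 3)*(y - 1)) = y - 1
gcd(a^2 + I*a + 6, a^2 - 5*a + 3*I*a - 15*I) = a + 3*I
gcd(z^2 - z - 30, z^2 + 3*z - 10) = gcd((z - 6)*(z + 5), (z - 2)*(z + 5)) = z + 5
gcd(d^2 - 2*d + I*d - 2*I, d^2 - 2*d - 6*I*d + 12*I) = d - 2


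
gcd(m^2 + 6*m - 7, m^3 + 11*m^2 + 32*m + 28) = m + 7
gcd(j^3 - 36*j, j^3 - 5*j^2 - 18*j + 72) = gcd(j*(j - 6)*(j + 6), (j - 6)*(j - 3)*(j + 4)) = j - 6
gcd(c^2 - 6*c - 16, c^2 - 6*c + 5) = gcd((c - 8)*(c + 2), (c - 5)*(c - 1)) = 1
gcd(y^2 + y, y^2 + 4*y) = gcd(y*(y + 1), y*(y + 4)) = y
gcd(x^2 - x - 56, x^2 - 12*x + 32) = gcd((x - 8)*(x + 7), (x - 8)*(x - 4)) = x - 8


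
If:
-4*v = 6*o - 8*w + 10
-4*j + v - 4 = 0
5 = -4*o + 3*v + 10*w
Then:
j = -7*w/34 - 73/68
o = 32*w/17 - 25/17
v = -14*w/17 - 5/17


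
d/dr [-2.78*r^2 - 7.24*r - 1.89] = -5.56*r - 7.24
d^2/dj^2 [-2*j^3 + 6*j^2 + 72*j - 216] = 12 - 12*j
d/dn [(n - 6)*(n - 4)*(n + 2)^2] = 4*n^3 - 18*n^2 - 24*n + 56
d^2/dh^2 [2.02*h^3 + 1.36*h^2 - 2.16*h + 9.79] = 12.12*h + 2.72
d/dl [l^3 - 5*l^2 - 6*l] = 3*l^2 - 10*l - 6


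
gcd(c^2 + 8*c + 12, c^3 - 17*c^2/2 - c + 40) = c + 2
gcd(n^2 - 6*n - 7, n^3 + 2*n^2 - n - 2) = n + 1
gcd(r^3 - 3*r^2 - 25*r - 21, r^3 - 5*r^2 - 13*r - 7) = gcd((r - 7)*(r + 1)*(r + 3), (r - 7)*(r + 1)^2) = r^2 - 6*r - 7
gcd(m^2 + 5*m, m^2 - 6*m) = m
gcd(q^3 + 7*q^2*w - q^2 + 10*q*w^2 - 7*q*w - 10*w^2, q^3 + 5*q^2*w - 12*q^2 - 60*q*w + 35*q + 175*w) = q + 5*w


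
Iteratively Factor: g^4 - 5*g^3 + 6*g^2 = (g - 3)*(g^3 - 2*g^2) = g*(g - 3)*(g^2 - 2*g) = g*(g - 3)*(g - 2)*(g)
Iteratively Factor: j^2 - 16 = (j + 4)*(j - 4)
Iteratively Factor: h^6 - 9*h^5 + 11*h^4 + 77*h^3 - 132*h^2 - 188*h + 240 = (h - 4)*(h^5 - 5*h^4 - 9*h^3 + 41*h^2 + 32*h - 60) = (h - 4)*(h - 3)*(h^4 - 2*h^3 - 15*h^2 - 4*h + 20) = (h - 4)*(h - 3)*(h - 1)*(h^3 - h^2 - 16*h - 20) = (h - 5)*(h - 4)*(h - 3)*(h - 1)*(h^2 + 4*h + 4) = (h - 5)*(h - 4)*(h - 3)*(h - 1)*(h + 2)*(h + 2)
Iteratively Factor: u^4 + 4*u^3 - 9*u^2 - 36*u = (u + 3)*(u^3 + u^2 - 12*u) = (u - 3)*(u + 3)*(u^2 + 4*u) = (u - 3)*(u + 3)*(u + 4)*(u)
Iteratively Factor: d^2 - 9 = (d - 3)*(d + 3)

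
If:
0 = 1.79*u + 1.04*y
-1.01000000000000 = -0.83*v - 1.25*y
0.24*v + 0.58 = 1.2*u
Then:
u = 1.51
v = 5.13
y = -2.60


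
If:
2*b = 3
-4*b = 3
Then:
No Solution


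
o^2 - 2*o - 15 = (o - 5)*(o + 3)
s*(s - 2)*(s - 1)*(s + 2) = s^4 - s^3 - 4*s^2 + 4*s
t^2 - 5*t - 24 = (t - 8)*(t + 3)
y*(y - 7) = y^2 - 7*y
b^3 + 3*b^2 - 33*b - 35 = (b - 5)*(b + 1)*(b + 7)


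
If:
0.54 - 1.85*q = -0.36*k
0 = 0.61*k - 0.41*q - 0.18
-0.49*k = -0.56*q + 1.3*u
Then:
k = 0.57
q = 0.40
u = -0.04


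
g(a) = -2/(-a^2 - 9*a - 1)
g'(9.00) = 0.00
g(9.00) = 0.01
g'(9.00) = 0.00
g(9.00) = 0.01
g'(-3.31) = -0.01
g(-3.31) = -0.11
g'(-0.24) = -14.02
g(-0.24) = -1.81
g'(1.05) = -0.17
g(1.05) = 0.17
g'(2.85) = -0.02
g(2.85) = 0.06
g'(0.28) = -1.48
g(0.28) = 0.56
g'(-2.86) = -0.02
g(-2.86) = -0.12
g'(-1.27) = -0.17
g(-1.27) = -0.23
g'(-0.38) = -3.18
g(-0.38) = -0.88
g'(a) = -2*(2*a + 9)/(-a^2 - 9*a - 1)^2 = 2*(-2*a - 9)/(a^2 + 9*a + 1)^2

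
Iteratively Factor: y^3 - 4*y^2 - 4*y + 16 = (y - 4)*(y^2 - 4) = (y - 4)*(y - 2)*(y + 2)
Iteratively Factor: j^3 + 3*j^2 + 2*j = (j + 1)*(j^2 + 2*j) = (j + 1)*(j + 2)*(j)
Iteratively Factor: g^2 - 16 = (g + 4)*(g - 4)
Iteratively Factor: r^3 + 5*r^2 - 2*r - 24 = (r + 3)*(r^2 + 2*r - 8) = (r + 3)*(r + 4)*(r - 2)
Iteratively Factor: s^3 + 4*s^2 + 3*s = (s + 1)*(s^2 + 3*s) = s*(s + 1)*(s + 3)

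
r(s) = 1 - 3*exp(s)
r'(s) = -3*exp(s)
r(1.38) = -10.92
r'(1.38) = -11.92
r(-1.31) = 0.19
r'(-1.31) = -0.81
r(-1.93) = 0.56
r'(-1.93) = -0.44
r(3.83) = -137.19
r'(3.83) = -138.19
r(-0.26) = -1.31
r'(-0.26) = -2.31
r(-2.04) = 0.61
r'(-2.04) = -0.39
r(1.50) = -12.45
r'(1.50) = -13.45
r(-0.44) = -0.93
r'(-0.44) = -1.93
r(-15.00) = 1.00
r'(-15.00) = 0.00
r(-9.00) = 1.00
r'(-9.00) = 0.00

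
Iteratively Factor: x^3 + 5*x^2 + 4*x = (x)*(x^2 + 5*x + 4) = x*(x + 4)*(x + 1)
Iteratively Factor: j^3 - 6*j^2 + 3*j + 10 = (j - 2)*(j^2 - 4*j - 5) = (j - 5)*(j - 2)*(j + 1)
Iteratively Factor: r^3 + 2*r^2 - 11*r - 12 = (r + 4)*(r^2 - 2*r - 3) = (r - 3)*(r + 4)*(r + 1)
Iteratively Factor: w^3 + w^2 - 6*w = (w)*(w^2 + w - 6) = w*(w + 3)*(w - 2)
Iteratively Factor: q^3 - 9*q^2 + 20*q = (q - 4)*(q^2 - 5*q) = (q - 5)*(q - 4)*(q)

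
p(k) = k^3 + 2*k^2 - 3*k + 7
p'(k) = 3*k^2 + 4*k - 3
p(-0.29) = 8.01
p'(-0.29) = -3.91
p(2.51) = 27.88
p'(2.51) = 25.94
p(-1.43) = 12.46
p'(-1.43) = -2.59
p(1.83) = 14.34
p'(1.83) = 14.37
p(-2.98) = 7.24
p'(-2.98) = 11.72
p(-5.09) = -57.79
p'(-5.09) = 54.36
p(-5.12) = -59.43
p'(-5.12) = 55.16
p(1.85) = 14.63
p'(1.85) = 14.67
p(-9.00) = -533.00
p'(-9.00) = 204.00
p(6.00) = 277.00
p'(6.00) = 129.00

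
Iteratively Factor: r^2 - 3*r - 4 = (r + 1)*(r - 4)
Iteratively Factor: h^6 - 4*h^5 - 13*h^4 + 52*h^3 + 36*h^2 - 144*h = (h)*(h^5 - 4*h^4 - 13*h^3 + 52*h^2 + 36*h - 144) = h*(h - 3)*(h^4 - h^3 - 16*h^2 + 4*h + 48) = h*(h - 3)*(h + 2)*(h^3 - 3*h^2 - 10*h + 24) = h*(h - 3)*(h - 2)*(h + 2)*(h^2 - h - 12) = h*(h - 4)*(h - 3)*(h - 2)*(h + 2)*(h + 3)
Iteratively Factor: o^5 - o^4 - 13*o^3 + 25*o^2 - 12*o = (o)*(o^4 - o^3 - 13*o^2 + 25*o - 12) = o*(o - 1)*(o^3 - 13*o + 12) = o*(o - 1)^2*(o^2 + o - 12) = o*(o - 1)^2*(o + 4)*(o - 3)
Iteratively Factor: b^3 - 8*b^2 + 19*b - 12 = (b - 1)*(b^2 - 7*b + 12) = (b - 3)*(b - 1)*(b - 4)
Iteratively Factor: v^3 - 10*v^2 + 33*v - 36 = (v - 3)*(v^2 - 7*v + 12) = (v - 4)*(v - 3)*(v - 3)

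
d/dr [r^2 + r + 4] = 2*r + 1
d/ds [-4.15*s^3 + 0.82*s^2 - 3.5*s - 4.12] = -12.45*s^2 + 1.64*s - 3.5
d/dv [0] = 0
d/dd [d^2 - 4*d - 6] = 2*d - 4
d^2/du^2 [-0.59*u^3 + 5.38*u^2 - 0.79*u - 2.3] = 10.76 - 3.54*u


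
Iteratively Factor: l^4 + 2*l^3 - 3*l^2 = (l)*(l^3 + 2*l^2 - 3*l) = l*(l + 3)*(l^2 - l) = l^2*(l + 3)*(l - 1)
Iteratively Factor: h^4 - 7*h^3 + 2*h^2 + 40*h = (h - 4)*(h^3 - 3*h^2 - 10*h) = (h - 5)*(h - 4)*(h^2 + 2*h) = h*(h - 5)*(h - 4)*(h + 2)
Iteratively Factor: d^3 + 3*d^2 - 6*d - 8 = (d + 1)*(d^2 + 2*d - 8) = (d - 2)*(d + 1)*(d + 4)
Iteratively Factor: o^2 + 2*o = (o + 2)*(o)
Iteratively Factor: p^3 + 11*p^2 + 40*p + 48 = (p + 4)*(p^2 + 7*p + 12) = (p + 3)*(p + 4)*(p + 4)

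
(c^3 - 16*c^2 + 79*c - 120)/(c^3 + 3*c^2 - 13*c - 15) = (c^2 - 13*c + 40)/(c^2 + 6*c + 5)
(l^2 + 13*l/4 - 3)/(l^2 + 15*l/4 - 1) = (4*l - 3)/(4*l - 1)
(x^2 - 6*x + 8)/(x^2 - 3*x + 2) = (x - 4)/(x - 1)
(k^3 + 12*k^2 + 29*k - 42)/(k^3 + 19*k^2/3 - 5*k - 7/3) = 3*(k + 6)/(3*k + 1)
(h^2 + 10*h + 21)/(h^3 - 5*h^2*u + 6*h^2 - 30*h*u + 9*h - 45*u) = (-h - 7)/(-h^2 + 5*h*u - 3*h + 15*u)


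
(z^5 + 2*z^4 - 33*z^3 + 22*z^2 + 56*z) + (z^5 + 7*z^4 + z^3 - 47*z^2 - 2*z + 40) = 2*z^5 + 9*z^4 - 32*z^3 - 25*z^2 + 54*z + 40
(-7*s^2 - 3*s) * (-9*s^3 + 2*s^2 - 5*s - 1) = 63*s^5 + 13*s^4 + 29*s^3 + 22*s^2 + 3*s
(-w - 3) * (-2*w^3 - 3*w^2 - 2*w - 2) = 2*w^4 + 9*w^3 + 11*w^2 + 8*w + 6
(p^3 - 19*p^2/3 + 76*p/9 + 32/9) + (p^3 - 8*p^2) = 2*p^3 - 43*p^2/3 + 76*p/9 + 32/9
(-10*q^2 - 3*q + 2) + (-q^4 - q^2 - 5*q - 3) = -q^4 - 11*q^2 - 8*q - 1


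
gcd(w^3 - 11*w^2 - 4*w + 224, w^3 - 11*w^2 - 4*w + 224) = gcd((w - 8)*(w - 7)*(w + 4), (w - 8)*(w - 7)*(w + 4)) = w^3 - 11*w^2 - 4*w + 224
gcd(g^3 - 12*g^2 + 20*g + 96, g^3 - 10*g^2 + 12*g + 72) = g^2 - 4*g - 12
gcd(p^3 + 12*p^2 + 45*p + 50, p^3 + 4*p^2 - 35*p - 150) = p^2 + 10*p + 25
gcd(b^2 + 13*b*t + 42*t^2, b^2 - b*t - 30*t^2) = 1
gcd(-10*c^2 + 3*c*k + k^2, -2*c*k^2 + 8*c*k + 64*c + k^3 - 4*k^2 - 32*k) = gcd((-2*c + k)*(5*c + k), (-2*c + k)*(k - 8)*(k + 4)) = 2*c - k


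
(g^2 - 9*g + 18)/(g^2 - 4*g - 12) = (g - 3)/(g + 2)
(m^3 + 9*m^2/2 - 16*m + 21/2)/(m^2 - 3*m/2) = m + 6 - 7/m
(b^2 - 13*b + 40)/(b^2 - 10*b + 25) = (b - 8)/(b - 5)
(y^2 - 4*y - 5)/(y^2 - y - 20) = (y + 1)/(y + 4)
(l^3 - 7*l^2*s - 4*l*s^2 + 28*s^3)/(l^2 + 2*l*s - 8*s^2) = (l^2 - 5*l*s - 14*s^2)/(l + 4*s)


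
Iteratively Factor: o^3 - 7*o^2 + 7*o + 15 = (o - 5)*(o^2 - 2*o - 3) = (o - 5)*(o + 1)*(o - 3)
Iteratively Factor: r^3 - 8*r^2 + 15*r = (r - 3)*(r^2 - 5*r) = (r - 5)*(r - 3)*(r)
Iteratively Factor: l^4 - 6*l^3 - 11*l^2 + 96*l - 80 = (l + 4)*(l^3 - 10*l^2 + 29*l - 20) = (l - 1)*(l + 4)*(l^2 - 9*l + 20) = (l - 5)*(l - 1)*(l + 4)*(l - 4)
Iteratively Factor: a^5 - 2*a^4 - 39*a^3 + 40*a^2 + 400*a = (a - 5)*(a^4 + 3*a^3 - 24*a^2 - 80*a) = a*(a - 5)*(a^3 + 3*a^2 - 24*a - 80) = a*(a - 5)*(a + 4)*(a^2 - a - 20) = a*(a - 5)^2*(a + 4)*(a + 4)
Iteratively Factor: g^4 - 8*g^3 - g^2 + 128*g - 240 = (g - 5)*(g^3 - 3*g^2 - 16*g + 48) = (g - 5)*(g - 3)*(g^2 - 16) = (g - 5)*(g - 3)*(g + 4)*(g - 4)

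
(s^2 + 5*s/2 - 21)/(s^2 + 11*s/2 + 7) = (2*s^2 + 5*s - 42)/(2*s^2 + 11*s + 14)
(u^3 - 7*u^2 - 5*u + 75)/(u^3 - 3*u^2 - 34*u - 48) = (u^2 - 10*u + 25)/(u^2 - 6*u - 16)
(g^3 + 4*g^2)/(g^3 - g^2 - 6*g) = g*(g + 4)/(g^2 - g - 6)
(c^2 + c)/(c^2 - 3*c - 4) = c/(c - 4)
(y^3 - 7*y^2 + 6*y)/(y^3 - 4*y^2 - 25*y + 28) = y*(y - 6)/(y^2 - 3*y - 28)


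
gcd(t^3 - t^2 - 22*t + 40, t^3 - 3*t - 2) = t - 2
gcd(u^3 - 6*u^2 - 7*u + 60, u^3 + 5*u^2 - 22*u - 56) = u - 4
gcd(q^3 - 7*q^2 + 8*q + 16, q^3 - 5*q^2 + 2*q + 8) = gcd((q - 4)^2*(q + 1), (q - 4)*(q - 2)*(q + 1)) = q^2 - 3*q - 4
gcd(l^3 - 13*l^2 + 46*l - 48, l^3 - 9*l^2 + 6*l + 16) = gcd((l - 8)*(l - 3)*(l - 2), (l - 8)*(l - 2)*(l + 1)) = l^2 - 10*l + 16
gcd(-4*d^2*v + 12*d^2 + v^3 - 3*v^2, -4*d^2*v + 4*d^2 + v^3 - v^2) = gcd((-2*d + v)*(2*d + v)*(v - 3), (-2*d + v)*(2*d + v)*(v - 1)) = -4*d^2 + v^2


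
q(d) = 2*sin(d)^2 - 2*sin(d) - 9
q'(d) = 4*sin(d)*cos(d) - 2*cos(d)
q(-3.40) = -9.38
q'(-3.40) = 0.95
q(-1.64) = -5.01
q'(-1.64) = 0.41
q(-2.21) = -6.11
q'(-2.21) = 3.11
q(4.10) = -6.02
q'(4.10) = 3.03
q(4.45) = -5.20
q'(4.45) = 1.52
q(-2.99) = -8.65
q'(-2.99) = 2.57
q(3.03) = -9.20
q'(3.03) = 1.54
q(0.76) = -9.43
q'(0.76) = 0.55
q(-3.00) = -8.68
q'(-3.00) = 2.54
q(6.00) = -8.29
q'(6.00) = -2.99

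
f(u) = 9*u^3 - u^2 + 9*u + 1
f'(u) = 27*u^2 - 2*u + 9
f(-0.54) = -5.57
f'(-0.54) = 17.95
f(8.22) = 5006.12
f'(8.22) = 1816.91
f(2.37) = 136.52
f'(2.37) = 155.92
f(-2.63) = -193.31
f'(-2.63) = 201.02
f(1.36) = 34.03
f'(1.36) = 56.22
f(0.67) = 9.29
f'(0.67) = 19.78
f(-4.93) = -1146.08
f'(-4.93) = 675.09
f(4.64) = 920.31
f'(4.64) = 581.02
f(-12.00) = -15803.00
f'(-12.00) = 3921.00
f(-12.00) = -15803.00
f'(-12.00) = 3921.00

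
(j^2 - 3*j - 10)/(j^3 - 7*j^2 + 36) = (j - 5)/(j^2 - 9*j + 18)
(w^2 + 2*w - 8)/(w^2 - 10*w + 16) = (w + 4)/(w - 8)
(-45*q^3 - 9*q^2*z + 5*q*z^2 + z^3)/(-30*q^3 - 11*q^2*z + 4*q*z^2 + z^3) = (3*q + z)/(2*q + z)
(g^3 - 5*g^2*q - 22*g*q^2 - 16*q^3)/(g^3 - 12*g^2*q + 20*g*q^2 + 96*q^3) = (-g - q)/(-g + 6*q)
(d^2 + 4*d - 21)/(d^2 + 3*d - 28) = (d - 3)/(d - 4)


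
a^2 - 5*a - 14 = (a - 7)*(a + 2)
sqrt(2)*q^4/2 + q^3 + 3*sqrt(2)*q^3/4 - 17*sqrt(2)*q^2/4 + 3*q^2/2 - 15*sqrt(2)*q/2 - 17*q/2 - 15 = (q - 3)*(q + 5/2)*(q + sqrt(2))*(sqrt(2)*q/2 + sqrt(2))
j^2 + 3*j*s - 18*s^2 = (j - 3*s)*(j + 6*s)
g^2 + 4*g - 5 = (g - 1)*(g + 5)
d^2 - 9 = (d - 3)*(d + 3)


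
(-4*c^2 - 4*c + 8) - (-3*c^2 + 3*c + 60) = -c^2 - 7*c - 52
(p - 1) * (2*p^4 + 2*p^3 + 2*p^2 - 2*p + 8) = 2*p^5 - 4*p^2 + 10*p - 8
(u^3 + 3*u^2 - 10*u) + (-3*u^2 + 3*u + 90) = u^3 - 7*u + 90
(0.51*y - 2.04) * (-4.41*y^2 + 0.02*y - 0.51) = -2.2491*y^3 + 9.0066*y^2 - 0.3009*y + 1.0404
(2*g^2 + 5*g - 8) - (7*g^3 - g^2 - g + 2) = -7*g^3 + 3*g^2 + 6*g - 10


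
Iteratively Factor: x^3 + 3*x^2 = (x)*(x^2 + 3*x) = x*(x + 3)*(x)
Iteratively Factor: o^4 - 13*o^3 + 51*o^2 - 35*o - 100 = (o + 1)*(o^3 - 14*o^2 + 65*o - 100) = (o - 5)*(o + 1)*(o^2 - 9*o + 20) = (o - 5)*(o - 4)*(o + 1)*(o - 5)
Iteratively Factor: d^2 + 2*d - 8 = (d - 2)*(d + 4)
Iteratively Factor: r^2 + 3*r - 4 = (r - 1)*(r + 4)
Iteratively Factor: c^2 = (c)*(c)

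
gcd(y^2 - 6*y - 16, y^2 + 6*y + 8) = y + 2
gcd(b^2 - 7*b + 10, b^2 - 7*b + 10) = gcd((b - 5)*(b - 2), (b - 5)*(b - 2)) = b^2 - 7*b + 10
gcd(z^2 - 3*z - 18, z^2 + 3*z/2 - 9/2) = z + 3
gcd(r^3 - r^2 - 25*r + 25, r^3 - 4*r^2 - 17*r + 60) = r - 5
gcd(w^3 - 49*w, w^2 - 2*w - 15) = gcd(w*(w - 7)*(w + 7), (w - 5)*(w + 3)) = 1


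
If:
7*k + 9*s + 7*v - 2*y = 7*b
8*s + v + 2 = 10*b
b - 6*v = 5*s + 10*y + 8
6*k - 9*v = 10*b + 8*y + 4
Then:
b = -1492*y/5 - 2341/10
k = -308*y/5 - 242/5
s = -2046*y/5 - 3213/10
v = 1448*y/5 + 1137/5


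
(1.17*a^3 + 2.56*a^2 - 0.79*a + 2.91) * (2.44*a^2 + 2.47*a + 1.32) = 2.8548*a^5 + 9.1363*a^4 + 5.94*a^3 + 8.5283*a^2 + 6.1449*a + 3.8412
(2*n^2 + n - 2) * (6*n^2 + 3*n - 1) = 12*n^4 + 12*n^3 - 11*n^2 - 7*n + 2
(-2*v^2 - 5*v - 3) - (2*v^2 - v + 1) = -4*v^2 - 4*v - 4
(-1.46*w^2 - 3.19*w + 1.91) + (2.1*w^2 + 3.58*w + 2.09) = 0.64*w^2 + 0.39*w + 4.0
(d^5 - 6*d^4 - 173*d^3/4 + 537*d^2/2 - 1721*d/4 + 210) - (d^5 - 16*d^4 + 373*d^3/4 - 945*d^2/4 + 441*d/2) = 10*d^4 - 273*d^3/2 + 2019*d^2/4 - 2603*d/4 + 210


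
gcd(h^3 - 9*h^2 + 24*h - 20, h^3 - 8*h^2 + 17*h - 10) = h^2 - 7*h + 10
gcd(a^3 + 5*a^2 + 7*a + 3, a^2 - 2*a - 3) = a + 1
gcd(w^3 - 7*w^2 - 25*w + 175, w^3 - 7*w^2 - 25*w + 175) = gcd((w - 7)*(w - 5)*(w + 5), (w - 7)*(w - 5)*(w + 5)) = w^3 - 7*w^2 - 25*w + 175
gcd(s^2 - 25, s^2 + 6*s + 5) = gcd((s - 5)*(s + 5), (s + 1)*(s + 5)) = s + 5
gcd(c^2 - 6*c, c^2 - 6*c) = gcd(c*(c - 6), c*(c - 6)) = c^2 - 6*c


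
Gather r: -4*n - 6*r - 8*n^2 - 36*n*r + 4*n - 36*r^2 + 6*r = -8*n^2 - 36*n*r - 36*r^2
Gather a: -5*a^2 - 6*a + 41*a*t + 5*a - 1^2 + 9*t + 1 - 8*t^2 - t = -5*a^2 + a*(41*t - 1) - 8*t^2 + 8*t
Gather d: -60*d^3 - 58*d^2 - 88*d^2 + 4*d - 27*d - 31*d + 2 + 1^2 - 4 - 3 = -60*d^3 - 146*d^2 - 54*d - 4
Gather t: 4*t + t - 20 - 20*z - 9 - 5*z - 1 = 5*t - 25*z - 30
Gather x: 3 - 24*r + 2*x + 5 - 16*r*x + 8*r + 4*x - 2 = -16*r + x*(6 - 16*r) + 6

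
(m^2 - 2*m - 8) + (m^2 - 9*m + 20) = 2*m^2 - 11*m + 12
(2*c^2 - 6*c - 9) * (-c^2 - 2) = -2*c^4 + 6*c^3 + 5*c^2 + 12*c + 18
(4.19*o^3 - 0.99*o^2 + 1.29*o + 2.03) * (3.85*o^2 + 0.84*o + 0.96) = 16.1315*o^5 - 0.2919*o^4 + 8.1573*o^3 + 7.9487*o^2 + 2.9436*o + 1.9488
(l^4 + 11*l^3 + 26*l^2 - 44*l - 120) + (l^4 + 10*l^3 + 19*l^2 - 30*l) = 2*l^4 + 21*l^3 + 45*l^2 - 74*l - 120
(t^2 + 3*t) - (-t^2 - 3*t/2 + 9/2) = 2*t^2 + 9*t/2 - 9/2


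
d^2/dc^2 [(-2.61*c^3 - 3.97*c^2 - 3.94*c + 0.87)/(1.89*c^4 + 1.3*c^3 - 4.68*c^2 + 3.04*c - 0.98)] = (-18.646362*c^9 - 85.0874219999998*c^8 - 365.93046*c^7 + 1.80151599999988*c^6 + 452.863524*c^5 + 36.5368560000002*c^4 - 560.170136*c^3 + 249.964536*c^2 + 25.766928*c - 23.001624)/(6.751269*c^12 + 13.93119*c^11 - 40.569984*c^10 - 34.218008*c^9 + 134.772714*c^8 - 74.951448*c^7 - 114.034344*c^6 + 237.78192*c^5 - 211.937412*c^4 + 115.49596*c^3 - 40.65432*c^2 + 8.758848*c - 0.941192)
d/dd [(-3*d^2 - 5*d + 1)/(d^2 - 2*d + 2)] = (11*d^2 - 14*d - 8)/(d^4 - 4*d^3 + 8*d^2 - 8*d + 4)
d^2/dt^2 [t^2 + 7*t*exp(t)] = 7*t*exp(t) + 14*exp(t) + 2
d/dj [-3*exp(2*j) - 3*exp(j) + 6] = (-6*exp(j) - 3)*exp(j)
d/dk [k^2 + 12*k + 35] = 2*k + 12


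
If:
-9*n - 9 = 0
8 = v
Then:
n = -1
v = 8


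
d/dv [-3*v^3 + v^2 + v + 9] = -9*v^2 + 2*v + 1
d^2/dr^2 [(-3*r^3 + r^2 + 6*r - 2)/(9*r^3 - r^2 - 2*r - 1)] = 2*(54*r^6 + 1296*r^5 - 1242*r^4 + 310*r^3 + 405*r^2 - 93*r - 17)/(729*r^9 - 243*r^8 - 459*r^7 - 136*r^6 + 156*r^5 + 93*r^4 + 7*r^3 - 15*r^2 - 6*r - 1)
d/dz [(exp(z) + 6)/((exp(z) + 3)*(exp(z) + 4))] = (-exp(2*z) - 12*exp(z) - 30)*exp(z)/(exp(4*z) + 14*exp(3*z) + 73*exp(2*z) + 168*exp(z) + 144)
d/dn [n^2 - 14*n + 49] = 2*n - 14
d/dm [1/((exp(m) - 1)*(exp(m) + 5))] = 2*(-exp(m) - 2)*exp(m)/(exp(4*m) + 8*exp(3*m) + 6*exp(2*m) - 40*exp(m) + 25)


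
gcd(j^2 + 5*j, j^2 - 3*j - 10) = 1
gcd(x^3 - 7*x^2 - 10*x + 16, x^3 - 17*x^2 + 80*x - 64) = x^2 - 9*x + 8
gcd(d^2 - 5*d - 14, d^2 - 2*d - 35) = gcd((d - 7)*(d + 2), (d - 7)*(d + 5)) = d - 7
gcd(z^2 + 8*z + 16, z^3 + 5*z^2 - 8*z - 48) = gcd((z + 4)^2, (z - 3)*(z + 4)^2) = z^2 + 8*z + 16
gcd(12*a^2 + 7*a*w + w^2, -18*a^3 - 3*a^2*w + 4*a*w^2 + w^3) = 3*a + w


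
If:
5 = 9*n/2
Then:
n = 10/9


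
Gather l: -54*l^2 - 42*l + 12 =-54*l^2 - 42*l + 12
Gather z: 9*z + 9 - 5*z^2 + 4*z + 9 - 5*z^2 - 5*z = -10*z^2 + 8*z + 18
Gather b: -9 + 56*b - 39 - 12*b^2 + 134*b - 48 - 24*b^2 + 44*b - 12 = -36*b^2 + 234*b - 108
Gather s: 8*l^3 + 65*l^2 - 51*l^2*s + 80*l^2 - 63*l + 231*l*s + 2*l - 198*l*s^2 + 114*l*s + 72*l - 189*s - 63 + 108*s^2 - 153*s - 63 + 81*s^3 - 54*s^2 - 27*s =8*l^3 + 145*l^2 + 11*l + 81*s^3 + s^2*(54 - 198*l) + s*(-51*l^2 + 345*l - 369) - 126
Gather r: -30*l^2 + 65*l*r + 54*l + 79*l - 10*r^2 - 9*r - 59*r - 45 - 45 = -30*l^2 + 133*l - 10*r^2 + r*(65*l - 68) - 90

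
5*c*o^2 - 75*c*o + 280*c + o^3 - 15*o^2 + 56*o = (5*c + o)*(o - 8)*(o - 7)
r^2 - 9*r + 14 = (r - 7)*(r - 2)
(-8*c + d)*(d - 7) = -8*c*d + 56*c + d^2 - 7*d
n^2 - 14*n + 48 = (n - 8)*(n - 6)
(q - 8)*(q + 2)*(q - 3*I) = q^3 - 6*q^2 - 3*I*q^2 - 16*q + 18*I*q + 48*I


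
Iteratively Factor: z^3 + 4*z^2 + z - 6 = (z + 2)*(z^2 + 2*z - 3) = (z - 1)*(z + 2)*(z + 3)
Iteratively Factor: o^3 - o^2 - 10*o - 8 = (o + 2)*(o^2 - 3*o - 4) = (o + 1)*(o + 2)*(o - 4)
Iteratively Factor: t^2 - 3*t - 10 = (t + 2)*(t - 5)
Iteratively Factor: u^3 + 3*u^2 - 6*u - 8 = (u + 4)*(u^2 - u - 2) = (u + 1)*(u + 4)*(u - 2)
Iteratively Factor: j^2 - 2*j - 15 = (j - 5)*(j + 3)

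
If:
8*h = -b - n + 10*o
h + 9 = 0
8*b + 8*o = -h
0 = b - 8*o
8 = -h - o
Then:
No Solution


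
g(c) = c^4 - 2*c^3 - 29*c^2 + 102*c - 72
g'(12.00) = 5454.00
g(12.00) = 14256.00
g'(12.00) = 5454.00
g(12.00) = 14256.00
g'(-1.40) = 160.46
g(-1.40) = -262.31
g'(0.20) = 90.19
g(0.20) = -52.77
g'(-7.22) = -1297.48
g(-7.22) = 1149.94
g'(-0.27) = 117.14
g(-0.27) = -101.61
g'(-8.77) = -2548.92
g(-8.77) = 4067.63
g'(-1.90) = 163.10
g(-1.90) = -343.74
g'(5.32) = 225.90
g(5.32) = 149.76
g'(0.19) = 90.79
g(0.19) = -53.68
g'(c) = 4*c^3 - 6*c^2 - 58*c + 102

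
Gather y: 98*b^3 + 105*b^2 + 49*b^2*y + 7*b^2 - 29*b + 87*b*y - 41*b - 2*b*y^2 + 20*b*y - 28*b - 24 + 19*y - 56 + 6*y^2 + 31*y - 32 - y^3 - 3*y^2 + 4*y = 98*b^3 + 112*b^2 - 98*b - y^3 + y^2*(3 - 2*b) + y*(49*b^2 + 107*b + 54) - 112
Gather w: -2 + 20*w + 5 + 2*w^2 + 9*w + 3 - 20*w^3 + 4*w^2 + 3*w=-20*w^3 + 6*w^2 + 32*w + 6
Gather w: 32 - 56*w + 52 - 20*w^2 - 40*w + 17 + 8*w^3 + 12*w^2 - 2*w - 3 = 8*w^3 - 8*w^2 - 98*w + 98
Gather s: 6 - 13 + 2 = -5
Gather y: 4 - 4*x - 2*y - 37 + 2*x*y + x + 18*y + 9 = -3*x + y*(2*x + 16) - 24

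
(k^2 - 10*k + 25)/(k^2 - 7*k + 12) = (k^2 - 10*k + 25)/(k^2 - 7*k + 12)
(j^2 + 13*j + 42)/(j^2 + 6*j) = (j + 7)/j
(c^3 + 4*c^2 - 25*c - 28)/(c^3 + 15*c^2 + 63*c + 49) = (c - 4)/(c + 7)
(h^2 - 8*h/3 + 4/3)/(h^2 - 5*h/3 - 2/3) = (3*h - 2)/(3*h + 1)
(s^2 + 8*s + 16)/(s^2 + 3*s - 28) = (s^2 + 8*s + 16)/(s^2 + 3*s - 28)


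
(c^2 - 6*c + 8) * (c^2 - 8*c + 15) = c^4 - 14*c^3 + 71*c^2 - 154*c + 120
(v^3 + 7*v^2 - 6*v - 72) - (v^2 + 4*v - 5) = v^3 + 6*v^2 - 10*v - 67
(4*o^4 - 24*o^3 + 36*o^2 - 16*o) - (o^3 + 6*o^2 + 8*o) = 4*o^4 - 25*o^3 + 30*o^2 - 24*o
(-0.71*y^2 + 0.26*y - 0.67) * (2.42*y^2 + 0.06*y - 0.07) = -1.7182*y^4 + 0.5866*y^3 - 1.5561*y^2 - 0.0584*y + 0.0469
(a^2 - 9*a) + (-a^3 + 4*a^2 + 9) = -a^3 + 5*a^2 - 9*a + 9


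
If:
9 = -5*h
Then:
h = -9/5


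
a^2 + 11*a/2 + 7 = (a + 2)*(a + 7/2)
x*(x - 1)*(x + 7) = x^3 + 6*x^2 - 7*x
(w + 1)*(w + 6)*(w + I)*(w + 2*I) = w^4 + 7*w^3 + 3*I*w^3 + 4*w^2 + 21*I*w^2 - 14*w + 18*I*w - 12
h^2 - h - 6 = (h - 3)*(h + 2)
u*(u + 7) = u^2 + 7*u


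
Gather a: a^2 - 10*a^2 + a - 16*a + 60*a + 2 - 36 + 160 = -9*a^2 + 45*a + 126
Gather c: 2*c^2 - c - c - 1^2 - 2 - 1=2*c^2 - 2*c - 4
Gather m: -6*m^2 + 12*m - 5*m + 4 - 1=-6*m^2 + 7*m + 3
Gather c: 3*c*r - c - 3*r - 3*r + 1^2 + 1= c*(3*r - 1) - 6*r + 2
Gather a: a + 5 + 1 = a + 6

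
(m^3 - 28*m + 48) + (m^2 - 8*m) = m^3 + m^2 - 36*m + 48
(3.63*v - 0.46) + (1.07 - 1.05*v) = 2.58*v + 0.61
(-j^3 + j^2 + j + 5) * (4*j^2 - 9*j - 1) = -4*j^5 + 13*j^4 - 4*j^3 + 10*j^2 - 46*j - 5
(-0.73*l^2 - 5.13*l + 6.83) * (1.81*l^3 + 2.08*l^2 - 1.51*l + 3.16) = -1.3213*l^5 - 10.8037*l^4 + 2.7942*l^3 + 19.6459*l^2 - 26.5241*l + 21.5828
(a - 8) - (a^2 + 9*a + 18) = -a^2 - 8*a - 26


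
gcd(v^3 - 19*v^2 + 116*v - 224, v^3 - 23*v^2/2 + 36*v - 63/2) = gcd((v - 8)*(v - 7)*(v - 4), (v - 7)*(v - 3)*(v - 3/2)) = v - 7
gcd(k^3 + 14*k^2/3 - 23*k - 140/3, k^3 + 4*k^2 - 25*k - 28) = k^2 + 3*k - 28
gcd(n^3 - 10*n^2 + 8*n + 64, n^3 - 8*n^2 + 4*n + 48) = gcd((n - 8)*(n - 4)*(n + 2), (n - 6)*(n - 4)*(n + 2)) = n^2 - 2*n - 8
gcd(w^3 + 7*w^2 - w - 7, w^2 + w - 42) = w + 7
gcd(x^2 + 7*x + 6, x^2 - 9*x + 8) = 1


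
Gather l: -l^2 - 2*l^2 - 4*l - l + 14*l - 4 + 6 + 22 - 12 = -3*l^2 + 9*l + 12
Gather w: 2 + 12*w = 12*w + 2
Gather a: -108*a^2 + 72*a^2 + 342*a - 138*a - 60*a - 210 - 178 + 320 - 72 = -36*a^2 + 144*a - 140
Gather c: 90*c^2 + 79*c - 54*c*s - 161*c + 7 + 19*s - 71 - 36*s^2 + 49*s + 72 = 90*c^2 + c*(-54*s - 82) - 36*s^2 + 68*s + 8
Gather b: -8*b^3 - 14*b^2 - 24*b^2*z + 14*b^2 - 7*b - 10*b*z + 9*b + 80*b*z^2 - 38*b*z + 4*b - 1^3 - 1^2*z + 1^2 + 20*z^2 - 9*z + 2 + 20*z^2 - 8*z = -8*b^3 - 24*b^2*z + b*(80*z^2 - 48*z + 6) + 40*z^2 - 18*z + 2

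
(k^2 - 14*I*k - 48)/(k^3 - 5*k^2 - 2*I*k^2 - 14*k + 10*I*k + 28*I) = (k^2 - 14*I*k - 48)/(k^3 + k^2*(-5 - 2*I) + k*(-14 + 10*I) + 28*I)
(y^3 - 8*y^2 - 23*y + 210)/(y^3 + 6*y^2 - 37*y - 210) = (y - 7)/(y + 7)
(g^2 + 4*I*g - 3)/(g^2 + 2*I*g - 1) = (g + 3*I)/(g + I)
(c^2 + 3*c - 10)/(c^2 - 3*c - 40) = (c - 2)/(c - 8)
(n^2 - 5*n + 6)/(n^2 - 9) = (n - 2)/(n + 3)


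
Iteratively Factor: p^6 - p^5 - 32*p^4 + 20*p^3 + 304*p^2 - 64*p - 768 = (p - 4)*(p^5 + 3*p^4 - 20*p^3 - 60*p^2 + 64*p + 192) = (p - 4)*(p + 2)*(p^4 + p^3 - 22*p^2 - 16*p + 96) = (p - 4)*(p - 2)*(p + 2)*(p^3 + 3*p^2 - 16*p - 48) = (p - 4)*(p - 2)*(p + 2)*(p + 3)*(p^2 - 16) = (p - 4)^2*(p - 2)*(p + 2)*(p + 3)*(p + 4)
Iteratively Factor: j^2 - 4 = (j - 2)*(j + 2)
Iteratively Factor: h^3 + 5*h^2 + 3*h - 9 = (h - 1)*(h^2 + 6*h + 9) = (h - 1)*(h + 3)*(h + 3)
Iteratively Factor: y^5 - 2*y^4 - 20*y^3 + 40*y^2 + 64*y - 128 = (y + 4)*(y^4 - 6*y^3 + 4*y^2 + 24*y - 32) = (y - 2)*(y + 4)*(y^3 - 4*y^2 - 4*y + 16) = (y - 2)*(y + 2)*(y + 4)*(y^2 - 6*y + 8) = (y - 4)*(y - 2)*(y + 2)*(y + 4)*(y - 2)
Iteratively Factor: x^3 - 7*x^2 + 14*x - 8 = (x - 1)*(x^2 - 6*x + 8) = (x - 2)*(x - 1)*(x - 4)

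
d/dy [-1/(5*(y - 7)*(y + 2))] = (2*y - 5)/(5*(y - 7)^2*(y + 2)^2)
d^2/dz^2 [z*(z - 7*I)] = 2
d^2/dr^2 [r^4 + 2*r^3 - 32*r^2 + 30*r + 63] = 12*r^2 + 12*r - 64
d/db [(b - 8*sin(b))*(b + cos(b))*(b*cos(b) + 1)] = -(b - 8*sin(b))*(b + cos(b))*(b*sin(b) - cos(b)) - (b - 8*sin(b))*(b*cos(b) + 1)*(sin(b) - 1) - (b + cos(b))*(b*cos(b) + 1)*(8*cos(b) - 1)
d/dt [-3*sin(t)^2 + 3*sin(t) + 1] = -3*sin(2*t) + 3*cos(t)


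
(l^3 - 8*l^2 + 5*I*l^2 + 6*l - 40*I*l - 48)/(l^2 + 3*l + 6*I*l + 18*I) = (l^2 - l*(8 + I) + 8*I)/(l + 3)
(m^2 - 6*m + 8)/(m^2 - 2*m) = (m - 4)/m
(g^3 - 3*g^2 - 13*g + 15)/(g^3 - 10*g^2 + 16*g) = (g^3 - 3*g^2 - 13*g + 15)/(g*(g^2 - 10*g + 16))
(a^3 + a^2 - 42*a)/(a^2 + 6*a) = (a^2 + a - 42)/(a + 6)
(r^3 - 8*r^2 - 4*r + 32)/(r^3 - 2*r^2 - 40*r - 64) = (r - 2)/(r + 4)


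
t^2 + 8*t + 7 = (t + 1)*(t + 7)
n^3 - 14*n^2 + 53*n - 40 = (n - 8)*(n - 5)*(n - 1)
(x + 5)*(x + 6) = x^2 + 11*x + 30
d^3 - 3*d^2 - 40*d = d*(d - 8)*(d + 5)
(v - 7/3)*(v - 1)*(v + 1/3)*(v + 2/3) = v^4 - 7*v^3/3 - 7*v^2/9 + 43*v/27 + 14/27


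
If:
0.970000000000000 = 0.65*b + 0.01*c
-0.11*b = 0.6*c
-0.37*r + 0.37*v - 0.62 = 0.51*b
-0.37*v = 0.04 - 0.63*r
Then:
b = 1.50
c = -0.27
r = 5.47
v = 9.21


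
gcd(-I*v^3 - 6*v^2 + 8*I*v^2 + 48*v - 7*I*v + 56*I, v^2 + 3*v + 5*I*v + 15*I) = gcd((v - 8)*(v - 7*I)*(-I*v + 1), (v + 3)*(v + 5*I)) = 1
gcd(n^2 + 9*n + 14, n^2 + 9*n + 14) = n^2 + 9*n + 14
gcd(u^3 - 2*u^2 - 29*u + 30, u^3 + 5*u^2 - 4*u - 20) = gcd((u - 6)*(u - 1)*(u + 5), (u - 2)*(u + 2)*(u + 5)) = u + 5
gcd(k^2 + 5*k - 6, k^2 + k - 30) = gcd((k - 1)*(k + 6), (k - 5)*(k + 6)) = k + 6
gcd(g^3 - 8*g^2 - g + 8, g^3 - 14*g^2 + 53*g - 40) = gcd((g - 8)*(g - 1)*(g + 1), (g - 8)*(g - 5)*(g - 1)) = g^2 - 9*g + 8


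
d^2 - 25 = (d - 5)*(d + 5)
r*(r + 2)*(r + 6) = r^3 + 8*r^2 + 12*r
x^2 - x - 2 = (x - 2)*(x + 1)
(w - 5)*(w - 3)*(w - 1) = w^3 - 9*w^2 + 23*w - 15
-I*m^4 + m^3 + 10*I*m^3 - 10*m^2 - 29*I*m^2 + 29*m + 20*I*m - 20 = (m - 5)*(m - 4)*(m + I)*(-I*m + I)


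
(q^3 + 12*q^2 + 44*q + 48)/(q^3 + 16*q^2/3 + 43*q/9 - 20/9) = 9*(q^2 + 8*q + 12)/(9*q^2 + 12*q - 5)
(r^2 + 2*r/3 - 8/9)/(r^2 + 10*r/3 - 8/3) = (r + 4/3)/(r + 4)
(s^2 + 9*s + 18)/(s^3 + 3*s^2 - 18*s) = (s + 3)/(s*(s - 3))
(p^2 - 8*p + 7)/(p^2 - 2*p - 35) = (p - 1)/(p + 5)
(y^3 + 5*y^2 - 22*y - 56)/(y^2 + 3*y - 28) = y + 2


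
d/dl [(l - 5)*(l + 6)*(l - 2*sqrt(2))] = 3*l^2 - 4*sqrt(2)*l + 2*l - 30 - 2*sqrt(2)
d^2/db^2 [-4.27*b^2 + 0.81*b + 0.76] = -8.54000000000000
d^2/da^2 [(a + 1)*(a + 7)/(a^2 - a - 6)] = 2*(9*a^3 + 39*a^2 + 123*a + 37)/(a^6 - 3*a^5 - 15*a^4 + 35*a^3 + 90*a^2 - 108*a - 216)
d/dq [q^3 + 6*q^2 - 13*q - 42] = 3*q^2 + 12*q - 13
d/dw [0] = 0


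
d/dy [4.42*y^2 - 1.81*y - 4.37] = 8.84*y - 1.81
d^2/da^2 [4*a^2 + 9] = 8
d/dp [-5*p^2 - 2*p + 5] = -10*p - 2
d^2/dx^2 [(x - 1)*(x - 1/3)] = 2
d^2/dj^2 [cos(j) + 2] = -cos(j)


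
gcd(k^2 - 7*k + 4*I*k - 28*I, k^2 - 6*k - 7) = k - 7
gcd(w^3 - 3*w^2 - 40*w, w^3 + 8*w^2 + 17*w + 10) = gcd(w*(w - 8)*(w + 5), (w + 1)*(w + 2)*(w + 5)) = w + 5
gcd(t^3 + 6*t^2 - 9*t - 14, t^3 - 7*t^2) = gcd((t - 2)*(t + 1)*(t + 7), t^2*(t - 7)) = 1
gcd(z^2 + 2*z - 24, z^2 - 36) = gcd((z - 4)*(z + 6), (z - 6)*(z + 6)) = z + 6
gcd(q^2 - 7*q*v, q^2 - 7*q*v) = q^2 - 7*q*v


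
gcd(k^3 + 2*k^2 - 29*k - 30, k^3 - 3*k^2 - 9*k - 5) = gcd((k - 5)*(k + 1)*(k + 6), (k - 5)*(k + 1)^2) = k^2 - 4*k - 5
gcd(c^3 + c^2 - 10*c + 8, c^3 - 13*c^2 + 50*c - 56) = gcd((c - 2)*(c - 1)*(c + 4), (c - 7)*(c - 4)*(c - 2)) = c - 2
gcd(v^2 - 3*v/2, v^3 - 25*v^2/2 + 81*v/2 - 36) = v - 3/2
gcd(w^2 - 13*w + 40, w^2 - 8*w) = w - 8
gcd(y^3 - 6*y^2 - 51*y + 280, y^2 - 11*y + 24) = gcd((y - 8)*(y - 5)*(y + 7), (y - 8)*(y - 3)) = y - 8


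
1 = 1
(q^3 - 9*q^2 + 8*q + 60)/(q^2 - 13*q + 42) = (q^2 - 3*q - 10)/(q - 7)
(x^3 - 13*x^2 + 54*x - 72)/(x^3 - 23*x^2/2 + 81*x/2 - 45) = 2*(x - 4)/(2*x - 5)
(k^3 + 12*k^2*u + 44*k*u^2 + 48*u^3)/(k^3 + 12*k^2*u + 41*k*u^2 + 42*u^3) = (k^2 + 10*k*u + 24*u^2)/(k^2 + 10*k*u + 21*u^2)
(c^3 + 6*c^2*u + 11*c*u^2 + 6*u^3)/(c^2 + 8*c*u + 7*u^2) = (c^2 + 5*c*u + 6*u^2)/(c + 7*u)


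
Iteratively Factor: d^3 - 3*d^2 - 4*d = (d)*(d^2 - 3*d - 4) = d*(d - 4)*(d + 1)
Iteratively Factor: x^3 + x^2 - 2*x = (x)*(x^2 + x - 2) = x*(x - 1)*(x + 2)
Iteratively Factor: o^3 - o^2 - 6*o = (o)*(o^2 - o - 6) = o*(o - 3)*(o + 2)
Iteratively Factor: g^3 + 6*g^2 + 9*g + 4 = (g + 1)*(g^2 + 5*g + 4) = (g + 1)*(g + 4)*(g + 1)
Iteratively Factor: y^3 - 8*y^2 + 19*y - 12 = (y - 3)*(y^2 - 5*y + 4) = (y - 4)*(y - 3)*(y - 1)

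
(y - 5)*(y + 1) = y^2 - 4*y - 5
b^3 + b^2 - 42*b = b*(b - 6)*(b + 7)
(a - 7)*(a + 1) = a^2 - 6*a - 7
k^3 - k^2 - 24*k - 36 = (k - 6)*(k + 2)*(k + 3)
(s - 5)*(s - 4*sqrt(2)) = s^2 - 4*sqrt(2)*s - 5*s + 20*sqrt(2)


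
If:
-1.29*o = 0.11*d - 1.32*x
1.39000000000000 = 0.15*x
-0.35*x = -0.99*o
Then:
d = 72.78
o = 3.28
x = 9.27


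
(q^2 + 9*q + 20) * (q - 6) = q^3 + 3*q^2 - 34*q - 120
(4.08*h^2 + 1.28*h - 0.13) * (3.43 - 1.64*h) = -6.6912*h^3 + 11.8952*h^2 + 4.6036*h - 0.4459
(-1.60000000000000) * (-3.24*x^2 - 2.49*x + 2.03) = 5.184*x^2 + 3.984*x - 3.248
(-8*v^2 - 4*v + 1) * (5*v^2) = -40*v^4 - 20*v^3 + 5*v^2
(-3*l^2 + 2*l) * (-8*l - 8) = 24*l^3 + 8*l^2 - 16*l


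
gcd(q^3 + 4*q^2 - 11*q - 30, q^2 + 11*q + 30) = q + 5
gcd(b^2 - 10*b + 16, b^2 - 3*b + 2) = b - 2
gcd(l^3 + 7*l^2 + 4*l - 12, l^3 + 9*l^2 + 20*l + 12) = l^2 + 8*l + 12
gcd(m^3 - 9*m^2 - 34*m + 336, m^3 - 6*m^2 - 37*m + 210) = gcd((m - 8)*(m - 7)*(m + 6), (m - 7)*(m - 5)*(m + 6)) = m^2 - m - 42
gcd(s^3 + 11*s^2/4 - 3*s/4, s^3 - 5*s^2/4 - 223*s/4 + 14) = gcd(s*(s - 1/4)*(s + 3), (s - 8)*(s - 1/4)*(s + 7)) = s - 1/4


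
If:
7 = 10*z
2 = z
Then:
No Solution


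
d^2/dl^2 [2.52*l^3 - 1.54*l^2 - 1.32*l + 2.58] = 15.12*l - 3.08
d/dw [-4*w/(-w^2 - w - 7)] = 4*(7 - w^2)/(w^4 + 2*w^3 + 15*w^2 + 14*w + 49)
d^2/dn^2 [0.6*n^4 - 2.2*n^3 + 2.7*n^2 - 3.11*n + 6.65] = 7.2*n^2 - 13.2*n + 5.4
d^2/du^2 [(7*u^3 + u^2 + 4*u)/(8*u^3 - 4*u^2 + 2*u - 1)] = 2*(288*u^6 + 432*u^5 - 96*u^4 + 64*u^3 + 138*u^2 - 27*u + 9)/(512*u^9 - 768*u^8 + 768*u^7 - 640*u^6 + 384*u^5 - 192*u^4 + 80*u^3 - 24*u^2 + 6*u - 1)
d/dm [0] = 0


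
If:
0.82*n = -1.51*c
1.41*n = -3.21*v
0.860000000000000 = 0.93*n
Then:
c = -0.50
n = 0.92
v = -0.41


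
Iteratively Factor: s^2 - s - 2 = (s - 2)*(s + 1)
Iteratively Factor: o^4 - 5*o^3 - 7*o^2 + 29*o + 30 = (o - 3)*(o^3 - 2*o^2 - 13*o - 10) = (o - 3)*(o + 1)*(o^2 - 3*o - 10) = (o - 5)*(o - 3)*(o + 1)*(o + 2)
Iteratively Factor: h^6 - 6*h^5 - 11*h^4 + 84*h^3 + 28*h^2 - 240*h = (h)*(h^5 - 6*h^4 - 11*h^3 + 84*h^2 + 28*h - 240) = h*(h - 4)*(h^4 - 2*h^3 - 19*h^2 + 8*h + 60) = h*(h - 5)*(h - 4)*(h^3 + 3*h^2 - 4*h - 12) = h*(h - 5)*(h - 4)*(h + 3)*(h^2 - 4) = h*(h - 5)*(h - 4)*(h - 2)*(h + 3)*(h + 2)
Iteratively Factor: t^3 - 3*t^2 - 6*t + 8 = (t - 1)*(t^2 - 2*t - 8) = (t - 4)*(t - 1)*(t + 2)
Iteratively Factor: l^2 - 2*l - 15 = (l - 5)*(l + 3)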